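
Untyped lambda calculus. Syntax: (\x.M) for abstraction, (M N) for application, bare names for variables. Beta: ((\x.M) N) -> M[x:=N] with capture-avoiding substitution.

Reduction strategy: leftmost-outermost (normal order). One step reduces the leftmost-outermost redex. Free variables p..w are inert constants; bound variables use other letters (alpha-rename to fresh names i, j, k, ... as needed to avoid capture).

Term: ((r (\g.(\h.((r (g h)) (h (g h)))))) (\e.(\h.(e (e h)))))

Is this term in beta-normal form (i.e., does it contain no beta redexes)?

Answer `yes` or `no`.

Term: ((r (\g.(\h.((r (g h)) (h (g h)))))) (\e.(\h.(e (e h)))))
No beta redexes found.

Answer: yes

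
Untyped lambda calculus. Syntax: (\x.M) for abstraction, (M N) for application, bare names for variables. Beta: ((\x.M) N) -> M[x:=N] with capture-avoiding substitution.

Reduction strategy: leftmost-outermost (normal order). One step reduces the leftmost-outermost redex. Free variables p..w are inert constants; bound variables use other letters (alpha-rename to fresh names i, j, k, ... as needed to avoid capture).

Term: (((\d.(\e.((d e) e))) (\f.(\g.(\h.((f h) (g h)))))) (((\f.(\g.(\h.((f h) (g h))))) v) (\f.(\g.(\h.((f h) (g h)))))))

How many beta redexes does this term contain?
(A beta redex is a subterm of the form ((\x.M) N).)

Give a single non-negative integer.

Term: (((\d.(\e.((d e) e))) (\f.(\g.(\h.((f h) (g h)))))) (((\f.(\g.(\h.((f h) (g h))))) v) (\f.(\g.(\h.((f h) (g h)))))))
  Redex: ((\d.(\e.((d e) e))) (\f.(\g.(\h.((f h) (g h))))))
  Redex: ((\f.(\g.(\h.((f h) (g h))))) v)
Total redexes: 2

Answer: 2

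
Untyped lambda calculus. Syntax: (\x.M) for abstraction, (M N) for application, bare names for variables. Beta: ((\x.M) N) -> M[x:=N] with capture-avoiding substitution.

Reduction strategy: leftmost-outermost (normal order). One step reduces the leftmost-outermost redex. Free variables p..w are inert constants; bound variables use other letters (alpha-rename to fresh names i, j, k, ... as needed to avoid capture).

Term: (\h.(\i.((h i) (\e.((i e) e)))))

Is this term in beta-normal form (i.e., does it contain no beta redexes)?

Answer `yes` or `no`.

Term: (\h.(\i.((h i) (\e.((i e) e)))))
No beta redexes found.

Answer: yes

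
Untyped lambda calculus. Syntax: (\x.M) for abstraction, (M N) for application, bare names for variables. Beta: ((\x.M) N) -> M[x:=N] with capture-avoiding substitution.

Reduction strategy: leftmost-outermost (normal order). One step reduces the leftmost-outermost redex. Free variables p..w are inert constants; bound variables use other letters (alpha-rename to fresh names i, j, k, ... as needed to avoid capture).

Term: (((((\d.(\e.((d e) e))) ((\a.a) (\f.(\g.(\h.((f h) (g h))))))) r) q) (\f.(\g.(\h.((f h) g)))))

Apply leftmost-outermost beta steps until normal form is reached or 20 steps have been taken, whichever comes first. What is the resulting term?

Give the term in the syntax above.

Step 0: (((((\d.(\e.((d e) e))) ((\a.a) (\f.(\g.(\h.((f h) (g h))))))) r) q) (\f.(\g.(\h.((f h) g)))))
Step 1: ((((\e.((((\a.a) (\f.(\g.(\h.((f h) (g h)))))) e) e)) r) q) (\f.(\g.(\h.((f h) g)))))
Step 2: ((((((\a.a) (\f.(\g.(\h.((f h) (g h)))))) r) r) q) (\f.(\g.(\h.((f h) g)))))
Step 3: (((((\f.(\g.(\h.((f h) (g h))))) r) r) q) (\f.(\g.(\h.((f h) g)))))
Step 4: ((((\g.(\h.((r h) (g h)))) r) q) (\f.(\g.(\h.((f h) g)))))
Step 5: (((\h.((r h) (r h))) q) (\f.(\g.(\h.((f h) g)))))
Step 6: (((r q) (r q)) (\f.(\g.(\h.((f h) g)))))

Answer: (((r q) (r q)) (\f.(\g.(\h.((f h) g)))))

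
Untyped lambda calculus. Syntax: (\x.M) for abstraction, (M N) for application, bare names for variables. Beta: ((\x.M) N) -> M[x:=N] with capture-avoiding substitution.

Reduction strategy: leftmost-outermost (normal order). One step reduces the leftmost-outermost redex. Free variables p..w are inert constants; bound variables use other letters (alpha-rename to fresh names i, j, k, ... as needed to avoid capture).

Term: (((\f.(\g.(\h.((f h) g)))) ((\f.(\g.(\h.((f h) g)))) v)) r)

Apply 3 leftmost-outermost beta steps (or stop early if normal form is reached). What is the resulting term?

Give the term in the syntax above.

Answer: (\h.(((\g.(\h.((v h) g))) h) r))

Derivation:
Step 0: (((\f.(\g.(\h.((f h) g)))) ((\f.(\g.(\h.((f h) g)))) v)) r)
Step 1: ((\g.(\h.((((\f.(\g.(\h.((f h) g)))) v) h) g))) r)
Step 2: (\h.((((\f.(\g.(\h.((f h) g)))) v) h) r))
Step 3: (\h.(((\g.(\h.((v h) g))) h) r))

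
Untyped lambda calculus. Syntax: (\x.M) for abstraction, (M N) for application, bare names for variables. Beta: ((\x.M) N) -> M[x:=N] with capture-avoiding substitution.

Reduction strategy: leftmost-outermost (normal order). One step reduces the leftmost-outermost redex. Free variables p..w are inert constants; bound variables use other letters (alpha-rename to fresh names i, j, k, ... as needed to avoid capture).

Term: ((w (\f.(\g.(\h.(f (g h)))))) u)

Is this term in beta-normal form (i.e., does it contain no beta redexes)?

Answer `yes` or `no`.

Term: ((w (\f.(\g.(\h.(f (g h)))))) u)
No beta redexes found.

Answer: yes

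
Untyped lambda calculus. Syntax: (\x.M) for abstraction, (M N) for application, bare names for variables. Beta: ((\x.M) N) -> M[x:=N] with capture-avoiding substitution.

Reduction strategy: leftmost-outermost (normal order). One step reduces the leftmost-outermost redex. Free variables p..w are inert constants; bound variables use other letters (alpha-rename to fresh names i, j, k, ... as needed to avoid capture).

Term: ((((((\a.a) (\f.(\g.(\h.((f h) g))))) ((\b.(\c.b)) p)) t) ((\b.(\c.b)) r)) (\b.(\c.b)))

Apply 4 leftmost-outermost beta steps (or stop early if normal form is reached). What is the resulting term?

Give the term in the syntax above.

Step 0: ((((((\a.a) (\f.(\g.(\h.((f h) g))))) ((\b.(\c.b)) p)) t) ((\b.(\c.b)) r)) (\b.(\c.b)))
Step 1: (((((\f.(\g.(\h.((f h) g)))) ((\b.(\c.b)) p)) t) ((\b.(\c.b)) r)) (\b.(\c.b)))
Step 2: ((((\g.(\h.((((\b.(\c.b)) p) h) g))) t) ((\b.(\c.b)) r)) (\b.(\c.b)))
Step 3: (((\h.((((\b.(\c.b)) p) h) t)) ((\b.(\c.b)) r)) (\b.(\c.b)))
Step 4: (((((\b.(\c.b)) p) ((\b.(\c.b)) r)) t) (\b.(\c.b)))

Answer: (((((\b.(\c.b)) p) ((\b.(\c.b)) r)) t) (\b.(\c.b)))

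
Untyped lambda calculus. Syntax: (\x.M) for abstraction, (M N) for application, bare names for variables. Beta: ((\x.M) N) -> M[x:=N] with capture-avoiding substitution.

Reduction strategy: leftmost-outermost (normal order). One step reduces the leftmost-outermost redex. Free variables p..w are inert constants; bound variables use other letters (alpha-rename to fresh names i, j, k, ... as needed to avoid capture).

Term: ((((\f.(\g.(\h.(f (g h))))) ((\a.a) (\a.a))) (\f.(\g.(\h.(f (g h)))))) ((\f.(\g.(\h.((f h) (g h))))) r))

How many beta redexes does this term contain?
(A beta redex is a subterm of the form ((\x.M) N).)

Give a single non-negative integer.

Term: ((((\f.(\g.(\h.(f (g h))))) ((\a.a) (\a.a))) (\f.(\g.(\h.(f (g h)))))) ((\f.(\g.(\h.((f h) (g h))))) r))
  Redex: ((\f.(\g.(\h.(f (g h))))) ((\a.a) (\a.a)))
  Redex: ((\a.a) (\a.a))
  Redex: ((\f.(\g.(\h.((f h) (g h))))) r)
Total redexes: 3

Answer: 3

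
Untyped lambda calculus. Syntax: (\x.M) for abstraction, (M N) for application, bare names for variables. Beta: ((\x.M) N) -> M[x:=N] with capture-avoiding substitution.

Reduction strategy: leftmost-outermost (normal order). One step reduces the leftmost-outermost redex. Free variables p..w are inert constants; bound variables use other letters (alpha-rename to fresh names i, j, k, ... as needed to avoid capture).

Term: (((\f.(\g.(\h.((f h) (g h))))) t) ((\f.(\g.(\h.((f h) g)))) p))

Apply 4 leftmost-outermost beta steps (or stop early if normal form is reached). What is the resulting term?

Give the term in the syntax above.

Step 0: (((\f.(\g.(\h.((f h) (g h))))) t) ((\f.(\g.(\h.((f h) g)))) p))
Step 1: ((\g.(\h.((t h) (g h)))) ((\f.(\g.(\h.((f h) g)))) p))
Step 2: (\h.((t h) (((\f.(\g.(\h.((f h) g)))) p) h)))
Step 3: (\h.((t h) ((\g.(\h.((p h) g))) h)))
Step 4: (\h.((t h) (\i.((p i) h))))

Answer: (\h.((t h) (\i.((p i) h))))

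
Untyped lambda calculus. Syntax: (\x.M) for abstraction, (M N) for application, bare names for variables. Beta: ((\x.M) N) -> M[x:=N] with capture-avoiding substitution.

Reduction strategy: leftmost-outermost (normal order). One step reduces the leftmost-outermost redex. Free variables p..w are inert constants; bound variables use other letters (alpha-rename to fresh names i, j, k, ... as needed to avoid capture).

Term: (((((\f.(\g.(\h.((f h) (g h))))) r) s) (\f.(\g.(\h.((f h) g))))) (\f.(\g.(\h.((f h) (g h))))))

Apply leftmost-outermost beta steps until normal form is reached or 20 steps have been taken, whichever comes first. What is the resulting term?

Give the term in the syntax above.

Answer: (((r (\f.(\g.(\h.((f h) g))))) (s (\f.(\g.(\h.((f h) g)))))) (\f.(\g.(\h.((f h) (g h))))))

Derivation:
Step 0: (((((\f.(\g.(\h.((f h) (g h))))) r) s) (\f.(\g.(\h.((f h) g))))) (\f.(\g.(\h.((f h) (g h))))))
Step 1: ((((\g.(\h.((r h) (g h)))) s) (\f.(\g.(\h.((f h) g))))) (\f.(\g.(\h.((f h) (g h))))))
Step 2: (((\h.((r h) (s h))) (\f.(\g.(\h.((f h) g))))) (\f.(\g.(\h.((f h) (g h))))))
Step 3: (((r (\f.(\g.(\h.((f h) g))))) (s (\f.(\g.(\h.((f h) g)))))) (\f.(\g.(\h.((f h) (g h))))))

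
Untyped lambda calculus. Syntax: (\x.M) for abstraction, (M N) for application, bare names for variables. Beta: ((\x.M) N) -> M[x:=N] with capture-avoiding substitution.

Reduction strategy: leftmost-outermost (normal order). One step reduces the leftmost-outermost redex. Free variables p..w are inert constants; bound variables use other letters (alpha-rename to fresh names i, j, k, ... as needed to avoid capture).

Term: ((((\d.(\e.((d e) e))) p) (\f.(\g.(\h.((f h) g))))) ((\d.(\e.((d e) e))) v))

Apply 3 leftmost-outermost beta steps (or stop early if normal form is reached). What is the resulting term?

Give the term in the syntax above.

Answer: (((p (\f.(\g.(\h.((f h) g))))) (\f.(\g.(\h.((f h) g))))) (\e.((v e) e)))

Derivation:
Step 0: ((((\d.(\e.((d e) e))) p) (\f.(\g.(\h.((f h) g))))) ((\d.(\e.((d e) e))) v))
Step 1: (((\e.((p e) e)) (\f.(\g.(\h.((f h) g))))) ((\d.(\e.((d e) e))) v))
Step 2: (((p (\f.(\g.(\h.((f h) g))))) (\f.(\g.(\h.((f h) g))))) ((\d.(\e.((d e) e))) v))
Step 3: (((p (\f.(\g.(\h.((f h) g))))) (\f.(\g.(\h.((f h) g))))) (\e.((v e) e)))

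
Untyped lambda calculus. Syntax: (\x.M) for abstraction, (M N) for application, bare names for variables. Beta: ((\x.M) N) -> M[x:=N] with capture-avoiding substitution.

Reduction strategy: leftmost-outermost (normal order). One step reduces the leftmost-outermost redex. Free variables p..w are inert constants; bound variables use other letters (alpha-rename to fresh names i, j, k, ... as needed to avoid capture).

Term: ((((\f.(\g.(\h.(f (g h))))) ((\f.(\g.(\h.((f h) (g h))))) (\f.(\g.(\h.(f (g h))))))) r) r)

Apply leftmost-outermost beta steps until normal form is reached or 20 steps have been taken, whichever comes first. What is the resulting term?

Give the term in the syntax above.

Answer: (\h.(\i.(h (((r r) h) i))))

Derivation:
Step 0: ((((\f.(\g.(\h.(f (g h))))) ((\f.(\g.(\h.((f h) (g h))))) (\f.(\g.(\h.(f (g h))))))) r) r)
Step 1: (((\g.(\h.(((\f.(\g.(\h.((f h) (g h))))) (\f.(\g.(\h.(f (g h)))))) (g h)))) r) r)
Step 2: ((\h.(((\f.(\g.(\h.((f h) (g h))))) (\f.(\g.(\h.(f (g h)))))) (r h))) r)
Step 3: (((\f.(\g.(\h.((f h) (g h))))) (\f.(\g.(\h.(f (g h)))))) (r r))
Step 4: ((\g.(\h.(((\f.(\g.(\h.(f (g h))))) h) (g h)))) (r r))
Step 5: (\h.(((\f.(\g.(\h.(f (g h))))) h) ((r r) h)))
Step 6: (\h.((\g.(\i.(h (g i)))) ((r r) h)))
Step 7: (\h.(\i.(h (((r r) h) i))))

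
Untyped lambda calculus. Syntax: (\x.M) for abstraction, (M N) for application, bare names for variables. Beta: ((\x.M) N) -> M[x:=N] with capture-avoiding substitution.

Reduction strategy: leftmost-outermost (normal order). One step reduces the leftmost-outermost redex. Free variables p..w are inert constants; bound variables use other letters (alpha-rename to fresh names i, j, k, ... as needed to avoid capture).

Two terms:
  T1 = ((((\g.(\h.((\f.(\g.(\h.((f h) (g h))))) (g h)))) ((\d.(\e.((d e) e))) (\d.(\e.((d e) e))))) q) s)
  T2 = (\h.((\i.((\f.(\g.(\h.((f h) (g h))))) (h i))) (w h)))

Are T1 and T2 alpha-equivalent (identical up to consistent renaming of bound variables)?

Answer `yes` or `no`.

Answer: no

Derivation:
Term 1: ((((\g.(\h.((\f.(\g.(\h.((f h) (g h))))) (g h)))) ((\d.(\e.((d e) e))) (\d.(\e.((d e) e))))) q) s)
Term 2: (\h.((\i.((\f.(\g.(\h.((f h) (g h))))) (h i))) (w h)))
Alpha-equivalence: compare structure up to binder renaming.
Result: False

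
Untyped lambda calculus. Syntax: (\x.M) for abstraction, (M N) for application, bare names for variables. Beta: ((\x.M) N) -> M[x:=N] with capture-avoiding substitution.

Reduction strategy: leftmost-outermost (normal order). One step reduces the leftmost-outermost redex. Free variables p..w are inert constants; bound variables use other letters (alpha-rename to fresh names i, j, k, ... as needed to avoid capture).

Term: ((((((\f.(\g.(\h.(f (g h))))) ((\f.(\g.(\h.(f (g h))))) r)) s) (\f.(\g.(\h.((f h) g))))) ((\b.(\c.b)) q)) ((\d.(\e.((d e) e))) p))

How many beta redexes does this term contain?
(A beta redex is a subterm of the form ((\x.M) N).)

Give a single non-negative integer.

Answer: 4

Derivation:
Term: ((((((\f.(\g.(\h.(f (g h))))) ((\f.(\g.(\h.(f (g h))))) r)) s) (\f.(\g.(\h.((f h) g))))) ((\b.(\c.b)) q)) ((\d.(\e.((d e) e))) p))
  Redex: ((\f.(\g.(\h.(f (g h))))) ((\f.(\g.(\h.(f (g h))))) r))
  Redex: ((\f.(\g.(\h.(f (g h))))) r)
  Redex: ((\b.(\c.b)) q)
  Redex: ((\d.(\e.((d e) e))) p)
Total redexes: 4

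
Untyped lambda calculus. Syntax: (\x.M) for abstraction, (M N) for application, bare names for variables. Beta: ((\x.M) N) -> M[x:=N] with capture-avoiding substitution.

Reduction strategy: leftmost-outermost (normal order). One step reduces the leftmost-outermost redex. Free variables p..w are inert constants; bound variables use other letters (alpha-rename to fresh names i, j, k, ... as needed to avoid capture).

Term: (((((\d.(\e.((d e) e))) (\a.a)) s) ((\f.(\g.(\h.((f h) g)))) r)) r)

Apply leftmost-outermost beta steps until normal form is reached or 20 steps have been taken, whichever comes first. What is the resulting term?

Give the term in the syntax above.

Step 0: (((((\d.(\e.((d e) e))) (\a.a)) s) ((\f.(\g.(\h.((f h) g)))) r)) r)
Step 1: ((((\e.(((\a.a) e) e)) s) ((\f.(\g.(\h.((f h) g)))) r)) r)
Step 2: (((((\a.a) s) s) ((\f.(\g.(\h.((f h) g)))) r)) r)
Step 3: (((s s) ((\f.(\g.(\h.((f h) g)))) r)) r)
Step 4: (((s s) (\g.(\h.((r h) g)))) r)

Answer: (((s s) (\g.(\h.((r h) g)))) r)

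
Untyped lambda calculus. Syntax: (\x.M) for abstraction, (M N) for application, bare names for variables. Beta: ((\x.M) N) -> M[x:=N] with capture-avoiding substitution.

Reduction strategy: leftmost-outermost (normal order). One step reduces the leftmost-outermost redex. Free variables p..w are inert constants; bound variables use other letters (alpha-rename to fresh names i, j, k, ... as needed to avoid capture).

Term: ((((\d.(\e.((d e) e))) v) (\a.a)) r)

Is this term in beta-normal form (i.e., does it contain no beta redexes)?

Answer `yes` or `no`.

Term: ((((\d.(\e.((d e) e))) v) (\a.a)) r)
Found 1 beta redex(es).

Answer: no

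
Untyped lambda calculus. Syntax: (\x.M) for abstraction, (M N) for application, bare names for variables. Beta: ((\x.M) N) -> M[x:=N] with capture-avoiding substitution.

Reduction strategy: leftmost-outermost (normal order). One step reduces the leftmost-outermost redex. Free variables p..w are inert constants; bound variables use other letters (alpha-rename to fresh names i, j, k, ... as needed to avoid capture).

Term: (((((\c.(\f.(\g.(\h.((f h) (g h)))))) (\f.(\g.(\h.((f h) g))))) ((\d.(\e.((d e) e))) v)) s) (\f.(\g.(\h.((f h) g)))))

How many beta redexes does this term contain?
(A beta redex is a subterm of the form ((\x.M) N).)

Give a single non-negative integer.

Term: (((((\c.(\f.(\g.(\h.((f h) (g h)))))) (\f.(\g.(\h.((f h) g))))) ((\d.(\e.((d e) e))) v)) s) (\f.(\g.(\h.((f h) g)))))
  Redex: ((\c.(\f.(\g.(\h.((f h) (g h)))))) (\f.(\g.(\h.((f h) g)))))
  Redex: ((\d.(\e.((d e) e))) v)
Total redexes: 2

Answer: 2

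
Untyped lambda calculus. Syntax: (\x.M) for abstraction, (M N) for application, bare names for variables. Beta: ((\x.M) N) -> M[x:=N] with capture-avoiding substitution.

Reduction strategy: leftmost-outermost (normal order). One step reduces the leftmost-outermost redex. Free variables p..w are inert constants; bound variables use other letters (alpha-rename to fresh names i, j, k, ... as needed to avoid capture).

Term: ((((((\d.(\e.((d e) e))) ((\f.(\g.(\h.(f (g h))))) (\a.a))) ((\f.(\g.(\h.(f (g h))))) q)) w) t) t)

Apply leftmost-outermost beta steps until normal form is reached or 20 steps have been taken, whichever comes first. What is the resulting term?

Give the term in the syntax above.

Step 0: ((((((\d.(\e.((d e) e))) ((\f.(\g.(\h.(f (g h))))) (\a.a))) ((\f.(\g.(\h.(f (g h))))) q)) w) t) t)
Step 1: (((((\e.((((\f.(\g.(\h.(f (g h))))) (\a.a)) e) e)) ((\f.(\g.(\h.(f (g h))))) q)) w) t) t)
Step 2: (((((((\f.(\g.(\h.(f (g h))))) (\a.a)) ((\f.(\g.(\h.(f (g h))))) q)) ((\f.(\g.(\h.(f (g h))))) q)) w) t) t)
Step 3: ((((((\g.(\h.((\a.a) (g h)))) ((\f.(\g.(\h.(f (g h))))) q)) ((\f.(\g.(\h.(f (g h))))) q)) w) t) t)
Step 4: (((((\h.((\a.a) (((\f.(\g.(\h.(f (g h))))) q) h))) ((\f.(\g.(\h.(f (g h))))) q)) w) t) t)
Step 5: (((((\a.a) (((\f.(\g.(\h.(f (g h))))) q) ((\f.(\g.(\h.(f (g h))))) q))) w) t) t)
Step 6: ((((((\f.(\g.(\h.(f (g h))))) q) ((\f.(\g.(\h.(f (g h))))) q)) w) t) t)
Step 7: (((((\g.(\h.(q (g h)))) ((\f.(\g.(\h.(f (g h))))) q)) w) t) t)
Step 8: ((((\h.(q (((\f.(\g.(\h.(f (g h))))) q) h))) w) t) t)
Step 9: (((q (((\f.(\g.(\h.(f (g h))))) q) w)) t) t)
Step 10: (((q ((\g.(\h.(q (g h)))) w)) t) t)
Step 11: (((q (\h.(q (w h)))) t) t)

Answer: (((q (\h.(q (w h)))) t) t)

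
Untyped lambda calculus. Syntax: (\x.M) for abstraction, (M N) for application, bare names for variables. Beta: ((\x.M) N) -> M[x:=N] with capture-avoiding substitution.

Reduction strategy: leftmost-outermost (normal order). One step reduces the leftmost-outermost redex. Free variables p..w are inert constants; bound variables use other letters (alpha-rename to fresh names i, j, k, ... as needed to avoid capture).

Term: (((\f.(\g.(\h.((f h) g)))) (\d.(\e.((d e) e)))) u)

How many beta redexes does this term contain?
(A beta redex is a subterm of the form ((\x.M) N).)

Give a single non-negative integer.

Answer: 1

Derivation:
Term: (((\f.(\g.(\h.((f h) g)))) (\d.(\e.((d e) e)))) u)
  Redex: ((\f.(\g.(\h.((f h) g)))) (\d.(\e.((d e) e))))
Total redexes: 1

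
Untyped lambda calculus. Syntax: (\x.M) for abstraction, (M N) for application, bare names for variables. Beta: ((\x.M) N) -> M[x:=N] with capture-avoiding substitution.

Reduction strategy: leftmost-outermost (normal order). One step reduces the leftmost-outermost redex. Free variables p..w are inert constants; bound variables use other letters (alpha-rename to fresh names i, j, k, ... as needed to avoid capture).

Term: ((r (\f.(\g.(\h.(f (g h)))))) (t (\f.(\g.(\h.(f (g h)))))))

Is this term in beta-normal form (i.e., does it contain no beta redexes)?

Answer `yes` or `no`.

Term: ((r (\f.(\g.(\h.(f (g h)))))) (t (\f.(\g.(\h.(f (g h)))))))
No beta redexes found.

Answer: yes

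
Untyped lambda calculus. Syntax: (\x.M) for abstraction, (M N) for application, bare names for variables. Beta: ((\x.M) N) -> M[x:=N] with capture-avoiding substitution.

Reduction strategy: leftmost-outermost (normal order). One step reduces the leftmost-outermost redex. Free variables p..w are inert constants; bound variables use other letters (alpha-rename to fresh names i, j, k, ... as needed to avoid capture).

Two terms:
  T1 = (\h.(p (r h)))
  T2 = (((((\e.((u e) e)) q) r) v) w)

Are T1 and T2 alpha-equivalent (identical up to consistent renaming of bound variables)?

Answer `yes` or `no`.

Answer: no

Derivation:
Term 1: (\h.(p (r h)))
Term 2: (((((\e.((u e) e)) q) r) v) w)
Alpha-equivalence: compare structure up to binder renaming.
Result: False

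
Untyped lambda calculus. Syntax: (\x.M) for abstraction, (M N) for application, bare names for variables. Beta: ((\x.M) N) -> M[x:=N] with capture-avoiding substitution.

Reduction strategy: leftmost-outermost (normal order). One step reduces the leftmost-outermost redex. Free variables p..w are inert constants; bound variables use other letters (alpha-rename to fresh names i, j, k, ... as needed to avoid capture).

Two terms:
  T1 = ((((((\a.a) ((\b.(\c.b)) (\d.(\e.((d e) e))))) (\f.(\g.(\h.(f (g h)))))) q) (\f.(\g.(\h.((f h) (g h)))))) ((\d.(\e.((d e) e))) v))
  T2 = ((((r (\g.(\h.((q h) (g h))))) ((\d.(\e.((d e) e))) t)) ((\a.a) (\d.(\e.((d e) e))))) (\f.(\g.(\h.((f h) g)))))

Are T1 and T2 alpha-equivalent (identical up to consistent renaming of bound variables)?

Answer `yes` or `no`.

Term 1: ((((((\a.a) ((\b.(\c.b)) (\d.(\e.((d e) e))))) (\f.(\g.(\h.(f (g h)))))) q) (\f.(\g.(\h.((f h) (g h)))))) ((\d.(\e.((d e) e))) v))
Term 2: ((((r (\g.(\h.((q h) (g h))))) ((\d.(\e.((d e) e))) t)) ((\a.a) (\d.(\e.((d e) e))))) (\f.(\g.(\h.((f h) g)))))
Alpha-equivalence: compare structure up to binder renaming.
Result: False

Answer: no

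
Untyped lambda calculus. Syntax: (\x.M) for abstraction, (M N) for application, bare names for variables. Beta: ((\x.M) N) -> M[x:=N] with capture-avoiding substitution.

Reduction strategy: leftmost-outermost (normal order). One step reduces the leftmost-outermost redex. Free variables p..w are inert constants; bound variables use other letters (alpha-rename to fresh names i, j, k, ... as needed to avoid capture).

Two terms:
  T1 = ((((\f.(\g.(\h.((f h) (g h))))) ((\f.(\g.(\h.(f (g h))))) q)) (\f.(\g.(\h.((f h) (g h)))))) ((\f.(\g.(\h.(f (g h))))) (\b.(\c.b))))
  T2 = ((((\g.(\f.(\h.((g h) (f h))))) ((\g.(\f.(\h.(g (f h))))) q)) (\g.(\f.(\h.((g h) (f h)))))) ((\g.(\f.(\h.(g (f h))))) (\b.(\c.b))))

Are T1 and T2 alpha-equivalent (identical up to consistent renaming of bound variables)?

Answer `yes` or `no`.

Term 1: ((((\f.(\g.(\h.((f h) (g h))))) ((\f.(\g.(\h.(f (g h))))) q)) (\f.(\g.(\h.((f h) (g h)))))) ((\f.(\g.(\h.(f (g h))))) (\b.(\c.b))))
Term 2: ((((\g.(\f.(\h.((g h) (f h))))) ((\g.(\f.(\h.(g (f h))))) q)) (\g.(\f.(\h.((g h) (f h)))))) ((\g.(\f.(\h.(g (f h))))) (\b.(\c.b))))
Alpha-equivalence: compare structure up to binder renaming.
Result: True

Answer: yes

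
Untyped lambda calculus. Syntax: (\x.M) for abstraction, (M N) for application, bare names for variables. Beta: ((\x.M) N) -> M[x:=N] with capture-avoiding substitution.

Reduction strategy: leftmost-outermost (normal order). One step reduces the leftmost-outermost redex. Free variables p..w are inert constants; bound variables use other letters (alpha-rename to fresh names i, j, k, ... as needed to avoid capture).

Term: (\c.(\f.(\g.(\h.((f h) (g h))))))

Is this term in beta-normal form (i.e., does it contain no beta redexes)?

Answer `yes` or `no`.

Answer: yes

Derivation:
Term: (\c.(\f.(\g.(\h.((f h) (g h))))))
No beta redexes found.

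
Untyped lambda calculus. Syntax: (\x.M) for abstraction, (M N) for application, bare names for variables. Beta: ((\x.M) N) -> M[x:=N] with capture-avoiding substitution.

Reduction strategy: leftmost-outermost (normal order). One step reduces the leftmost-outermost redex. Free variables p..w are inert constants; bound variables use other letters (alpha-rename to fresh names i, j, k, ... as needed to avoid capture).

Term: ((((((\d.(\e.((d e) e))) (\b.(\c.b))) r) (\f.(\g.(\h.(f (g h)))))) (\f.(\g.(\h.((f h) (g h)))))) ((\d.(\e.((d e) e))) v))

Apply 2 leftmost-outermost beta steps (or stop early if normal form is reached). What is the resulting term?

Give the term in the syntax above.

Answer: ((((((\b.(\c.b)) r) r) (\f.(\g.(\h.(f (g h)))))) (\f.(\g.(\h.((f h) (g h)))))) ((\d.(\e.((d e) e))) v))

Derivation:
Step 0: ((((((\d.(\e.((d e) e))) (\b.(\c.b))) r) (\f.(\g.(\h.(f (g h)))))) (\f.(\g.(\h.((f h) (g h)))))) ((\d.(\e.((d e) e))) v))
Step 1: (((((\e.(((\b.(\c.b)) e) e)) r) (\f.(\g.(\h.(f (g h)))))) (\f.(\g.(\h.((f h) (g h)))))) ((\d.(\e.((d e) e))) v))
Step 2: ((((((\b.(\c.b)) r) r) (\f.(\g.(\h.(f (g h)))))) (\f.(\g.(\h.((f h) (g h)))))) ((\d.(\e.((d e) e))) v))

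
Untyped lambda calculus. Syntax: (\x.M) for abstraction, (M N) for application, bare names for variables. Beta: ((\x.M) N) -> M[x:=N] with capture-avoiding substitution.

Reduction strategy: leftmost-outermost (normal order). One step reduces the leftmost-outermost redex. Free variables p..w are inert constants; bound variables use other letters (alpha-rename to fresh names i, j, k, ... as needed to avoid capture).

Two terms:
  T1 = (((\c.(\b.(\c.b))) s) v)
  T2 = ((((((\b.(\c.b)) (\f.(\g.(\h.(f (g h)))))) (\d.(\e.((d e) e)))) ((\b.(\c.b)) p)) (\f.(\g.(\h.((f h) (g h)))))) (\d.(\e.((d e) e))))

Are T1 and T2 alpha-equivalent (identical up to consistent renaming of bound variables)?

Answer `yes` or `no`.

Term 1: (((\c.(\b.(\c.b))) s) v)
Term 2: ((((((\b.(\c.b)) (\f.(\g.(\h.(f (g h)))))) (\d.(\e.((d e) e)))) ((\b.(\c.b)) p)) (\f.(\g.(\h.((f h) (g h)))))) (\d.(\e.((d e) e))))
Alpha-equivalence: compare structure up to binder renaming.
Result: False

Answer: no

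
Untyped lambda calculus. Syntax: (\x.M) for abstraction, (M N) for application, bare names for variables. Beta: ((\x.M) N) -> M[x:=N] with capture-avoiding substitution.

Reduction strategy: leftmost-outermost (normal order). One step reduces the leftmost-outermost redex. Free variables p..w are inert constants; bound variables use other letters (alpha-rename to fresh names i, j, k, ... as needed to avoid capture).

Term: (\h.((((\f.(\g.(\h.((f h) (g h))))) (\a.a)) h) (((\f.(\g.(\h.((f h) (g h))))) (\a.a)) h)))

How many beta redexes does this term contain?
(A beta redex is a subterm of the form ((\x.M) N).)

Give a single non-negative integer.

Answer: 2

Derivation:
Term: (\h.((((\f.(\g.(\h.((f h) (g h))))) (\a.a)) h) (((\f.(\g.(\h.((f h) (g h))))) (\a.a)) h)))
  Redex: ((\f.(\g.(\h.((f h) (g h))))) (\a.a))
  Redex: ((\f.(\g.(\h.((f h) (g h))))) (\a.a))
Total redexes: 2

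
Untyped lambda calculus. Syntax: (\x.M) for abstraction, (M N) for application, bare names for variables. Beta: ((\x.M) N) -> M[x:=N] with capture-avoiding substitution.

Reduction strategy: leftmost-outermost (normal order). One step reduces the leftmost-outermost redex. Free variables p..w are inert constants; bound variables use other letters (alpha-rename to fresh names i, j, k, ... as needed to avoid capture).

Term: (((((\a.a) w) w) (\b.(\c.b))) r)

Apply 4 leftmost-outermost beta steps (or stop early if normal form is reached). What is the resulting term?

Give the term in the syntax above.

Answer: (((w w) (\b.(\c.b))) r)

Derivation:
Step 0: (((((\a.a) w) w) (\b.(\c.b))) r)
Step 1: (((w w) (\b.(\c.b))) r)
Step 2: (normal form reached)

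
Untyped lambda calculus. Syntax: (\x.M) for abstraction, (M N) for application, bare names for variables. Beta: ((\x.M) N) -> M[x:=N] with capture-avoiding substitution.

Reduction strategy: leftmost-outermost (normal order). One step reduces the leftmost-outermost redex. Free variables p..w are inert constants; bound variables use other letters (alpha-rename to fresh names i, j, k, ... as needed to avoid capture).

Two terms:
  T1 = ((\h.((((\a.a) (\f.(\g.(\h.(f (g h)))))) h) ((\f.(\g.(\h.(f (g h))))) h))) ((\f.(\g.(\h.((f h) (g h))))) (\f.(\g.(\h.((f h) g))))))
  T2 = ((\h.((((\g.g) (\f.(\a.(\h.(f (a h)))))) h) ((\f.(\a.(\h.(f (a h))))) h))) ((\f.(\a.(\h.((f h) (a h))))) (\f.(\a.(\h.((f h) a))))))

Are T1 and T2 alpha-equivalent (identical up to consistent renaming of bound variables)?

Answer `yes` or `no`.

Answer: yes

Derivation:
Term 1: ((\h.((((\a.a) (\f.(\g.(\h.(f (g h)))))) h) ((\f.(\g.(\h.(f (g h))))) h))) ((\f.(\g.(\h.((f h) (g h))))) (\f.(\g.(\h.((f h) g))))))
Term 2: ((\h.((((\g.g) (\f.(\a.(\h.(f (a h)))))) h) ((\f.(\a.(\h.(f (a h))))) h))) ((\f.(\a.(\h.((f h) (a h))))) (\f.(\a.(\h.((f h) a))))))
Alpha-equivalence: compare structure up to binder renaming.
Result: True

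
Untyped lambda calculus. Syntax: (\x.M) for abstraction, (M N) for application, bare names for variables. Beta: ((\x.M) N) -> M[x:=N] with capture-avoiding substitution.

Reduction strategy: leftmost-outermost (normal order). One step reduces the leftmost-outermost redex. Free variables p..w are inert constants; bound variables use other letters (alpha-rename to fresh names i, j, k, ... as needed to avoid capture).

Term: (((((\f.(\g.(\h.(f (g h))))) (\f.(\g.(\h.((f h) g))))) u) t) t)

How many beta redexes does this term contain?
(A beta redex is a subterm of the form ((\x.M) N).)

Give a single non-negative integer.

Term: (((((\f.(\g.(\h.(f (g h))))) (\f.(\g.(\h.((f h) g))))) u) t) t)
  Redex: ((\f.(\g.(\h.(f (g h))))) (\f.(\g.(\h.((f h) g)))))
Total redexes: 1

Answer: 1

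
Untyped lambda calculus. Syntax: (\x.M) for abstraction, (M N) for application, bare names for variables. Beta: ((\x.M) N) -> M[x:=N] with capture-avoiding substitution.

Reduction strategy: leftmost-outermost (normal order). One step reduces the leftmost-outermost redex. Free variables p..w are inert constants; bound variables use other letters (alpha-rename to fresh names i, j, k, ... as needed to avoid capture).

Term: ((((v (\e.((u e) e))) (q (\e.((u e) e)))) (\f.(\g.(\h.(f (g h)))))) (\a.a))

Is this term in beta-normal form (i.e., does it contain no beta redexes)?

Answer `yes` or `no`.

Answer: yes

Derivation:
Term: ((((v (\e.((u e) e))) (q (\e.((u e) e)))) (\f.(\g.(\h.(f (g h)))))) (\a.a))
No beta redexes found.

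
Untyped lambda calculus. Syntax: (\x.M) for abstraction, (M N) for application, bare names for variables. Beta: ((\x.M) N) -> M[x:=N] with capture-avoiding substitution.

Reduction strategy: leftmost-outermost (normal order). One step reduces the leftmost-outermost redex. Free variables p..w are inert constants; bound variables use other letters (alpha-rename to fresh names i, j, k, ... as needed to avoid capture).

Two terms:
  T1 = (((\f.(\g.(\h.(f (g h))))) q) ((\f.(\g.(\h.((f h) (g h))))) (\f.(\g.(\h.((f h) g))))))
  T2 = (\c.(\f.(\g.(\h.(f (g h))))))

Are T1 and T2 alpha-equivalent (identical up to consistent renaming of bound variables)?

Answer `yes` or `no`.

Term 1: (((\f.(\g.(\h.(f (g h))))) q) ((\f.(\g.(\h.((f h) (g h))))) (\f.(\g.(\h.((f h) g))))))
Term 2: (\c.(\f.(\g.(\h.(f (g h))))))
Alpha-equivalence: compare structure up to binder renaming.
Result: False

Answer: no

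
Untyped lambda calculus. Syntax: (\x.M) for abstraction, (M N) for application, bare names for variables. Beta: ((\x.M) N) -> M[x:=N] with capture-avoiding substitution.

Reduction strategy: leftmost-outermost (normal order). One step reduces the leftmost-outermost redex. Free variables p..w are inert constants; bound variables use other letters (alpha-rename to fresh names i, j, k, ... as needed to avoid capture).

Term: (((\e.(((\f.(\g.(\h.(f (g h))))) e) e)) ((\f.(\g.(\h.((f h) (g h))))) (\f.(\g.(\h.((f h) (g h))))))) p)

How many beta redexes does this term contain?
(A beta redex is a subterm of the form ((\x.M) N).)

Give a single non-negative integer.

Answer: 3

Derivation:
Term: (((\e.(((\f.(\g.(\h.(f (g h))))) e) e)) ((\f.(\g.(\h.((f h) (g h))))) (\f.(\g.(\h.((f h) (g h))))))) p)
  Redex: ((\e.(((\f.(\g.(\h.(f (g h))))) e) e)) ((\f.(\g.(\h.((f h) (g h))))) (\f.(\g.(\h.((f h) (g h)))))))
  Redex: ((\f.(\g.(\h.(f (g h))))) e)
  Redex: ((\f.(\g.(\h.((f h) (g h))))) (\f.(\g.(\h.((f h) (g h))))))
Total redexes: 3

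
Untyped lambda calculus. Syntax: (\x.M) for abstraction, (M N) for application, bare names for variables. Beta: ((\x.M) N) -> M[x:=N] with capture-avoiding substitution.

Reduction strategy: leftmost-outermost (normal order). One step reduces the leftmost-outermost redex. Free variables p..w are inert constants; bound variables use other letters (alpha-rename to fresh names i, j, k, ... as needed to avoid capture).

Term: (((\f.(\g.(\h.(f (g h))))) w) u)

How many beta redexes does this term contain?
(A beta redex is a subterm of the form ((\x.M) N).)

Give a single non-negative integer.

Term: (((\f.(\g.(\h.(f (g h))))) w) u)
  Redex: ((\f.(\g.(\h.(f (g h))))) w)
Total redexes: 1

Answer: 1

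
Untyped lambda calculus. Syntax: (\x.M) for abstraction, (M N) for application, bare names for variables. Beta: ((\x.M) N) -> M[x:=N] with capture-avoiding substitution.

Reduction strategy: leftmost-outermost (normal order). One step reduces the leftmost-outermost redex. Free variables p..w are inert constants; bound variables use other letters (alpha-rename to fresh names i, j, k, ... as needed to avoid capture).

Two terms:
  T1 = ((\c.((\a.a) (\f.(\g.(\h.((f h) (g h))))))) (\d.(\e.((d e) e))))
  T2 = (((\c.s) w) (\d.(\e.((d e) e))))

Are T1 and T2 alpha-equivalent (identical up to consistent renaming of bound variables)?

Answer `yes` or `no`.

Answer: no

Derivation:
Term 1: ((\c.((\a.a) (\f.(\g.(\h.((f h) (g h))))))) (\d.(\e.((d e) e))))
Term 2: (((\c.s) w) (\d.(\e.((d e) e))))
Alpha-equivalence: compare structure up to binder renaming.
Result: False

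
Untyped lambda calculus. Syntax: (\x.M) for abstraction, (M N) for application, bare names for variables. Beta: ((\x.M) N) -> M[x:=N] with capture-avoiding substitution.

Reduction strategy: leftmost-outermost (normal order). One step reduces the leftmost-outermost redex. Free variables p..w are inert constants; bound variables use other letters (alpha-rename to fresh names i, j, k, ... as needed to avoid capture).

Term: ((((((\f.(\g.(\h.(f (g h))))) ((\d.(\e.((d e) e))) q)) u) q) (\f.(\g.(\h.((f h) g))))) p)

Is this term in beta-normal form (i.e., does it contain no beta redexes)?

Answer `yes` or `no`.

Term: ((((((\f.(\g.(\h.(f (g h))))) ((\d.(\e.((d e) e))) q)) u) q) (\f.(\g.(\h.((f h) g))))) p)
Found 2 beta redex(es).

Answer: no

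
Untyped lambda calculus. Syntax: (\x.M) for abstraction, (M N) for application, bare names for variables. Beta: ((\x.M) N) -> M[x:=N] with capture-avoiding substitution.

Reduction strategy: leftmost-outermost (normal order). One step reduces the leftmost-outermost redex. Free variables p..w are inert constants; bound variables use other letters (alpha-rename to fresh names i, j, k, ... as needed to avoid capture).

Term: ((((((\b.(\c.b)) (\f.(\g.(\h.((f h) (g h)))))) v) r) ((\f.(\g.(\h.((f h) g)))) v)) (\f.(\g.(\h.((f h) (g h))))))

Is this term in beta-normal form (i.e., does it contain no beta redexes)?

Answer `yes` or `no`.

Term: ((((((\b.(\c.b)) (\f.(\g.(\h.((f h) (g h)))))) v) r) ((\f.(\g.(\h.((f h) g)))) v)) (\f.(\g.(\h.((f h) (g h))))))
Found 2 beta redex(es).

Answer: no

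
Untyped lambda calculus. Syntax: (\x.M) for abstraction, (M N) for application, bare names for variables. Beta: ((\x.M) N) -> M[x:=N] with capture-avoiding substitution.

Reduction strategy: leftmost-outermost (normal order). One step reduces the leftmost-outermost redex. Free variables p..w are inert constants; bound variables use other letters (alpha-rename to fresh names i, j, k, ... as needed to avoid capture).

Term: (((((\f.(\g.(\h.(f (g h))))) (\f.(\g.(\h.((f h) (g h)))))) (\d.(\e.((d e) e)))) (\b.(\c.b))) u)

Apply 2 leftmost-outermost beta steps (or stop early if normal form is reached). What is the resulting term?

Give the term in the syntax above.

Answer: (((\h.((\f.(\g.(\h.((f h) (g h))))) ((\d.(\e.((d e) e))) h))) (\b.(\c.b))) u)

Derivation:
Step 0: (((((\f.(\g.(\h.(f (g h))))) (\f.(\g.(\h.((f h) (g h)))))) (\d.(\e.((d e) e)))) (\b.(\c.b))) u)
Step 1: ((((\g.(\h.((\f.(\g.(\h.((f h) (g h))))) (g h)))) (\d.(\e.((d e) e)))) (\b.(\c.b))) u)
Step 2: (((\h.((\f.(\g.(\h.((f h) (g h))))) ((\d.(\e.((d e) e))) h))) (\b.(\c.b))) u)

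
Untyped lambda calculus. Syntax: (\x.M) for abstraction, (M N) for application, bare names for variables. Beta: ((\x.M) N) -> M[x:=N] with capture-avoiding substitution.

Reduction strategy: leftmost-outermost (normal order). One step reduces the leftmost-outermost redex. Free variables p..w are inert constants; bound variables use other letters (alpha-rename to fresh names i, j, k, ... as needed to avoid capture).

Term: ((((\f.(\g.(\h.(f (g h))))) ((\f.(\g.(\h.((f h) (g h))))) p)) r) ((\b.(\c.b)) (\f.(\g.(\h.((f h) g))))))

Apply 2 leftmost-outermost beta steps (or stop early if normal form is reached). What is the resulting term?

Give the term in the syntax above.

Answer: ((\h.(((\f.(\g.(\h.((f h) (g h))))) p) (r h))) ((\b.(\c.b)) (\f.(\g.(\h.((f h) g))))))

Derivation:
Step 0: ((((\f.(\g.(\h.(f (g h))))) ((\f.(\g.(\h.((f h) (g h))))) p)) r) ((\b.(\c.b)) (\f.(\g.(\h.((f h) g))))))
Step 1: (((\g.(\h.(((\f.(\g.(\h.((f h) (g h))))) p) (g h)))) r) ((\b.(\c.b)) (\f.(\g.(\h.((f h) g))))))
Step 2: ((\h.(((\f.(\g.(\h.((f h) (g h))))) p) (r h))) ((\b.(\c.b)) (\f.(\g.(\h.((f h) g))))))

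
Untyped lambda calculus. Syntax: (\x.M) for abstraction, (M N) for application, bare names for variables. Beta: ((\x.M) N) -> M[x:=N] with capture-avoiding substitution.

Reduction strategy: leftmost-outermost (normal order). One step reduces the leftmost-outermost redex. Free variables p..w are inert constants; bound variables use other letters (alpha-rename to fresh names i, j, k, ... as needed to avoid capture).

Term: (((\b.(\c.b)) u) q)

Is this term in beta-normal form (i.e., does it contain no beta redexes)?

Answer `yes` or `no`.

Term: (((\b.(\c.b)) u) q)
Found 1 beta redex(es).

Answer: no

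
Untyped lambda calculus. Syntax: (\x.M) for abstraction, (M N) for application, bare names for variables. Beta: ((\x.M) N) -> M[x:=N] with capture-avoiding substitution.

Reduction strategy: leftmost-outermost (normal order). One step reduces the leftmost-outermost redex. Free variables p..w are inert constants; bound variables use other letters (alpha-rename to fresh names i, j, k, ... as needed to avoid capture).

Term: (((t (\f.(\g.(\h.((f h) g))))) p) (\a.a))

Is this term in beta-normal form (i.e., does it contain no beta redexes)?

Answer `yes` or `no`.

Term: (((t (\f.(\g.(\h.((f h) g))))) p) (\a.a))
No beta redexes found.

Answer: yes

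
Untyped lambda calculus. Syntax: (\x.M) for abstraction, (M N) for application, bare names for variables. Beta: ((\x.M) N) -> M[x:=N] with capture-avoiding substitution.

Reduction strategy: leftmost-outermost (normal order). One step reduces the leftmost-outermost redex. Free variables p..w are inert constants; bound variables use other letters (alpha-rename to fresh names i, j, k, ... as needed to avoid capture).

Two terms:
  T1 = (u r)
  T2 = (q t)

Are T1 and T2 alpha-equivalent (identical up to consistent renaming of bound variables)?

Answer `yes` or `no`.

Term 1: (u r)
Term 2: (q t)
Alpha-equivalence: compare structure up to binder renaming.
Result: False

Answer: no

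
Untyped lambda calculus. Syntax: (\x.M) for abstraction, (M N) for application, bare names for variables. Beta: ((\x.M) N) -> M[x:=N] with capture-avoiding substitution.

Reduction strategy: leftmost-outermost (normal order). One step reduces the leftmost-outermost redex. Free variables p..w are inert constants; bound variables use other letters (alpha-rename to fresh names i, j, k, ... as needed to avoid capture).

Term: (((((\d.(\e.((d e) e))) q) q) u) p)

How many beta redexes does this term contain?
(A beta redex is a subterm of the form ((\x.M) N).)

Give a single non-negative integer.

Term: (((((\d.(\e.((d e) e))) q) q) u) p)
  Redex: ((\d.(\e.((d e) e))) q)
Total redexes: 1

Answer: 1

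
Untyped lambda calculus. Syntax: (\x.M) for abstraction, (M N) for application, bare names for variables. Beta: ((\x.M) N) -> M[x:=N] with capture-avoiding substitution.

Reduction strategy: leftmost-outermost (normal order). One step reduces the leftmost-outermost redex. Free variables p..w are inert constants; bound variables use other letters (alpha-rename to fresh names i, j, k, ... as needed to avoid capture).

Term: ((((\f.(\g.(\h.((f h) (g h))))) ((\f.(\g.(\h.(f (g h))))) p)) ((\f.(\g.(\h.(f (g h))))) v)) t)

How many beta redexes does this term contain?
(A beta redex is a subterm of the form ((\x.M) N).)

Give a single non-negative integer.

Answer: 3

Derivation:
Term: ((((\f.(\g.(\h.((f h) (g h))))) ((\f.(\g.(\h.(f (g h))))) p)) ((\f.(\g.(\h.(f (g h))))) v)) t)
  Redex: ((\f.(\g.(\h.((f h) (g h))))) ((\f.(\g.(\h.(f (g h))))) p))
  Redex: ((\f.(\g.(\h.(f (g h))))) p)
  Redex: ((\f.(\g.(\h.(f (g h))))) v)
Total redexes: 3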